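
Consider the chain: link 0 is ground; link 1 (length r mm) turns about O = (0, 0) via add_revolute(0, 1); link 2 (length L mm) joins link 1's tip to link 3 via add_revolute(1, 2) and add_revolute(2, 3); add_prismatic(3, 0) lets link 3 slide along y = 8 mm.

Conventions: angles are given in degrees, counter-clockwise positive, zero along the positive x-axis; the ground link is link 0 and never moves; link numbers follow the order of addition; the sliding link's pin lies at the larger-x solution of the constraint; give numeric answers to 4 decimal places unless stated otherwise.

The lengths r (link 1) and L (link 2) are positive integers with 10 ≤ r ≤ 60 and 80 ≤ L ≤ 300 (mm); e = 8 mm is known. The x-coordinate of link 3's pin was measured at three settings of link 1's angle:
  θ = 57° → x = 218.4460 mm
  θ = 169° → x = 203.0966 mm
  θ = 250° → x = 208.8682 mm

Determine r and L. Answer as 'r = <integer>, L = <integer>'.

constraint per measurement: (x − r cos θ)² + (r sin θ − e)² = L²
subtracting the θ₁ and θ₂ equations cancels the r² and L² terms:
r = (x₁² − x₂²) / (2[(x₁cos θ₁ + e sin θ₁) − (x₂cos θ₂ + e sin θ₂)]) = 10.0000 → r = 10
L² = (x₁ − r cos θ₁)² + (r sin θ₁ − e)² = 45368.9833 → L = 213.0000 → L = 213
check at θ₃=250°: x = 208.8682 (printed 208.8682) ✓

r = 10, L = 213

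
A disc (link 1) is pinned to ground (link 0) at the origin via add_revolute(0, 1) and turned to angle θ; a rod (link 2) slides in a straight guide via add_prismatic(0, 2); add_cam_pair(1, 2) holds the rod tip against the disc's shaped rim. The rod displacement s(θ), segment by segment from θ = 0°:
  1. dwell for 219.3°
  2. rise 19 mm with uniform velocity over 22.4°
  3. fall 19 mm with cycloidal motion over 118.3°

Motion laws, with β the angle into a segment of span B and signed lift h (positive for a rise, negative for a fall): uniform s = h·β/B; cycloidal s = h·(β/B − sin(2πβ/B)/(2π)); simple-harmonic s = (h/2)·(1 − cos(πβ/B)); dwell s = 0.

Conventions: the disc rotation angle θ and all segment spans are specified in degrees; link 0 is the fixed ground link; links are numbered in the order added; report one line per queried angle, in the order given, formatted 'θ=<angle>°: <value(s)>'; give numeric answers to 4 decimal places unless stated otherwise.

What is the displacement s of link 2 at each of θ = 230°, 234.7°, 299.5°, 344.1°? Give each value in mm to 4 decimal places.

segment 1 (0° to 219.3°, dwell): s unchanged at 0.0000
θ = 230° falls in segment 2 (219.3° to 241.7°, uniform, h = 19): β = 230 − 219.3 = 10.7°, B = 22.4°; Δs = 19·10.7/22.4 = 9.0759; s = 0.0000 + 9.0759 = 9.0759
θ = 234.7° falls in segment 2 (219.3° to 241.7°, uniform, h = 19): β = 234.7 − 219.3 = 15.4°, B = 22.4°; Δs = 19·15.4/22.4 = 13.0625; s = 0.0000 + 13.0625 = 13.0625
segment 2 (219.3° to 241.7°, uniform, h = 19) is passed completely: s = 0.0000 + (19) = 19.0000
θ = 299.5° falls in segment 3 (241.7° to 360°, cycloidal, h = -19): β = 299.5 − 241.7 = 57.8°, B = 118.3°; Δs = -19·(0.4886 − sin(2π·0.4886)/(2π)) = -9.0665; s = 19.0000 − 9.0665 = 9.9335
θ = 344.1° falls in segment 3 (241.7° to 360°, cycloidal, h = -19): β = 344.1 − 241.7 = 102.4°, B = 118.3°; Δs = -19·(0.8656 − sin(2π·0.8656)/(2π)) = -18.7071; s = 19.0000 − 18.7071 = 0.2929

θ=230°: 9.0759
θ=234.7°: 13.0625
θ=299.5°: 9.9335
θ=344.1°: 0.2929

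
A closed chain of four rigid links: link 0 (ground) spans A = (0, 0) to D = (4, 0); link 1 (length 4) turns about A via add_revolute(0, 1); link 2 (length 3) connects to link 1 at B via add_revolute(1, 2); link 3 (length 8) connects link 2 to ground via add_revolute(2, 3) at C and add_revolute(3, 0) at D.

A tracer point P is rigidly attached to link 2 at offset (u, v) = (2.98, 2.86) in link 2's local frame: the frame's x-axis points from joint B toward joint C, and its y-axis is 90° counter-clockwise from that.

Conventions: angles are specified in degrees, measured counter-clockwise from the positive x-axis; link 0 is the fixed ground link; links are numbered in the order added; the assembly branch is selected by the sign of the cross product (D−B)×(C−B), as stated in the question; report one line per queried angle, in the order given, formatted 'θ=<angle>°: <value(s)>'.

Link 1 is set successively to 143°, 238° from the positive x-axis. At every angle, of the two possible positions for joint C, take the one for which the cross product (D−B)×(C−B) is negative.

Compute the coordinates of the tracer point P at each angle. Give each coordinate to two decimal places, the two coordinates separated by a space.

A=(0,0), D=(4.00,0)
θ=143°: B = A + 4.00·(cos143°, sin143°) = (-3.1945, 2.4073)
θ=143°: |BD| = 7.5866
θ=143°: circle(B,3.00) ∩ circle(D,8.00): a=0.1685, h=2.9953
θ=143°:   candidates: C₊=(-2.0844,5.1943) cross=22.724; C₋=(-3.9852,-0.4867) cross=-22.724
θ=143°:   branch - wants cross < 0 → take C=(-3.9852,-0.4867) (cross=-22.724)
θ=143°: ex = (C−B)/|BC| = (-0.2635,-0.9646); ey = (0.9646,-0.2635)
θ=143°: P = B + 2.98·ex + 2.86·ey = (-1.2210,-1.2211)
θ=238°: B = A + 4.00·(cos238°, sin238°) = (-2.1197, -3.3922)
θ=238°: |BD| = 6.9970
θ=238°: circle(B,3.00) ∩ circle(D,8.00): a=-0.4318, h=2.9688
θ=238°:   candidates: C₊=(-3.9366,-1.0050) cross=20.772; C₋=(-1.0581,-6.1981) cross=-20.772
θ=238°:   branch - wants cross < 0 → take C=(-1.0581,-6.1981) (cross=-20.772)
θ=238°: ex = (C−B)/|BC| = (0.3539,-0.9353); ey = (0.9353,0.3539)
θ=238°: P = B + 2.98·ex + 2.86·ey = (1.6098,-5.1673)

θ=143°: -1.22 -1.22
θ=238°: 1.61 -5.17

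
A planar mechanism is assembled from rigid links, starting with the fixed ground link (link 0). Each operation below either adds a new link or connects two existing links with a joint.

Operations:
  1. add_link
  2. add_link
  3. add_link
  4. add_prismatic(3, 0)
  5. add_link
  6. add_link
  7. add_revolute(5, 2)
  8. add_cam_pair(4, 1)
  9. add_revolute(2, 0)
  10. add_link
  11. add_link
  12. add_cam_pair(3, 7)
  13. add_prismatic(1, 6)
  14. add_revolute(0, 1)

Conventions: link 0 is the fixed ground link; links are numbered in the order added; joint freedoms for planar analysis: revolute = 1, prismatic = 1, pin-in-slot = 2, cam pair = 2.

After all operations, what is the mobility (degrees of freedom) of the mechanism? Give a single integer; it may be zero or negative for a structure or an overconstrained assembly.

link 0 = ground. State L|J1|J2 = 1|0|0
+link1  2|0|0
+link2  3|0|0
+link3  4|0|0
P(3,0) f=1→J1  4|1|0
+link4  5|1|0
+link5  6|1|0
R(5,2) f=1→J1  6|2|0
C(4,1) f=2→J2  6|2|1
R(2,0) f=1→J1  6|3|1
+link6  7|3|1
+link7  8|3|1
C(3,7) f=2→J2  8|3|2
P(1,6) f=1→J1  8|4|2
R(0,1) f=1→J1  8|5|2
M = 3(8−1)−2·5−2 = 21−10−2 = 9

M = 9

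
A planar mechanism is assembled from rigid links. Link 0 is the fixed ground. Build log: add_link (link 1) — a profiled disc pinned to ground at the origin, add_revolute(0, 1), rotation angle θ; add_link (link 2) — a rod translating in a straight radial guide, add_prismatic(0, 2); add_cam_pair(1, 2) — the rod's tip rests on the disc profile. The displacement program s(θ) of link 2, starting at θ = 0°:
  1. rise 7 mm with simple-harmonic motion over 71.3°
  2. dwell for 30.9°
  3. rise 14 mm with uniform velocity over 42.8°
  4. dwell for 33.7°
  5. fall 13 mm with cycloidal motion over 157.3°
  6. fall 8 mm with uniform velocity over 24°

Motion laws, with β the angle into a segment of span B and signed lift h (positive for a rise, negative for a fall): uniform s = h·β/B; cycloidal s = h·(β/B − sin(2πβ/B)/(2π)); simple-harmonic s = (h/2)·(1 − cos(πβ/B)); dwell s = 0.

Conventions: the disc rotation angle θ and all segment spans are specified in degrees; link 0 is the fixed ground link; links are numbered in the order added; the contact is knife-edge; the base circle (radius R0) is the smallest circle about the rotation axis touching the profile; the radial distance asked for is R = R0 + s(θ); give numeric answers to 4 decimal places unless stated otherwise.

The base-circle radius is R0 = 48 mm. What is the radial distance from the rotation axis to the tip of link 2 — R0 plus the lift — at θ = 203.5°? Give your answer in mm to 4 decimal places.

seg 1 [0°–71.3°] simple-harmonic, h=7: full span → s += 7 → s = 7.0000
seg 2 [71.3°–102.2°] dwell: s stays 7.0000
seg 3 [102.2°–145°] uniform, h=14: full span → s += 14 → s = 21.0000
seg 4 [145°–178.7°] dwell: s stays 21.0000
seg 5 [178.7°–336°] cycloidal, h=-13: θ=203.5° here. β=24.8, B=157.3. -13·(0.1577 − sin(2π·0.1577)/(2π)) = -0.3191 → s = 20.6809
R = R0 + s = 48 + 20.6809 = 68.6809

68.6809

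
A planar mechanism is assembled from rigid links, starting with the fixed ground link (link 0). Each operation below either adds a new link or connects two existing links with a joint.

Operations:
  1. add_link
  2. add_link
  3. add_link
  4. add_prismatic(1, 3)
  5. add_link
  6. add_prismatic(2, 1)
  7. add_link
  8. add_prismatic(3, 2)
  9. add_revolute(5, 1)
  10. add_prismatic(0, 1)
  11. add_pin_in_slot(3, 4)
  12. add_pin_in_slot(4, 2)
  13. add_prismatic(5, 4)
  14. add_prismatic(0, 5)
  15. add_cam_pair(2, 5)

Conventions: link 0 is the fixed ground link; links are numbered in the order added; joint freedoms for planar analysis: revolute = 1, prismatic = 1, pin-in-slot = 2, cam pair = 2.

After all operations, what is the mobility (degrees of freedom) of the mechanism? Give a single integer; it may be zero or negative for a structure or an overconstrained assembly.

ground; <1,0,0>
#1 <2,0,0>
#2 <3,0,0>
#3 <4,0,0>
P:1↔3 J1 <4,1,0>
#4 <5,1,0>
P:2↔1 J1 <5,2,0>
#5 <6,2,0>
P:3↔2 J1 <6,3,0>
R:5↔1 J1 <6,4,0>
P:0↔1 J1 <6,5,0>
PS:3↔4 J2 <6,5,1>
PS:4↔2 J2 <6,5,2>
P:5↔4 J1 <6,6,2>
P:0↔5 J1 <6,7,2>
C:2↔5 J2 <6,7,3>
3×5 − 2×7 − 1×3 = -2

M = -2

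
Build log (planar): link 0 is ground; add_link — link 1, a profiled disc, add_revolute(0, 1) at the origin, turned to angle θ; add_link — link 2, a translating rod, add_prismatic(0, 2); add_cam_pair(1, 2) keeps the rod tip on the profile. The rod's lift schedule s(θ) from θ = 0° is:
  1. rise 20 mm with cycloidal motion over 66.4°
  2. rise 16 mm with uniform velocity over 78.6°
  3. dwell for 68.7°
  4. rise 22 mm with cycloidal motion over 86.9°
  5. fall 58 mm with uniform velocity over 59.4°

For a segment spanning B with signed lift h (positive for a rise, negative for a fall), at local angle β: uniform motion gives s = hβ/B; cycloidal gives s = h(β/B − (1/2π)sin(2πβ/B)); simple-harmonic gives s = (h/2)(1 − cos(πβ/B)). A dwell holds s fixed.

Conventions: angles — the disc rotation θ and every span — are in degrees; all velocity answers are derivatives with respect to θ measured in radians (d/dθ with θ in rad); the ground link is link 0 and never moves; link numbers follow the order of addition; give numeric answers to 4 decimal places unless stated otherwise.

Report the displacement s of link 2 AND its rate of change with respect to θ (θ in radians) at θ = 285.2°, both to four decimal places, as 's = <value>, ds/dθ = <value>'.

seg 1 [0°–66.4°] cycloidal, h=20: full span → s += 20 → s = 20.0000
seg 2 [66.4°–145°] uniform, h=16: full span → s += 16 → s = 36.0000
seg 3 [145°–213.7°] dwell: s stays 36.0000
seg 4 [213.7°–300.6°] cycloidal, h=22: θ=285.2° here. β=71.5, B=86.9. 22·(0.8228 − sin(2π·0.8228)/(2π)) = 21.2429 → s = 57.2429
velocity in seg [213.7°–300.6°] (cycloidal), θ in radians: β = 71.5° = 1.2479 rad, B = 86.9° = 1.5167 rad; ds/dθ = (h/B)(1 − cos(2πβ/B)) = (22/1.5167)(1 − cos(2π·0.8228)) = 8.100528 mm/rad

s = 57.2429, ds/dθ = 8.1005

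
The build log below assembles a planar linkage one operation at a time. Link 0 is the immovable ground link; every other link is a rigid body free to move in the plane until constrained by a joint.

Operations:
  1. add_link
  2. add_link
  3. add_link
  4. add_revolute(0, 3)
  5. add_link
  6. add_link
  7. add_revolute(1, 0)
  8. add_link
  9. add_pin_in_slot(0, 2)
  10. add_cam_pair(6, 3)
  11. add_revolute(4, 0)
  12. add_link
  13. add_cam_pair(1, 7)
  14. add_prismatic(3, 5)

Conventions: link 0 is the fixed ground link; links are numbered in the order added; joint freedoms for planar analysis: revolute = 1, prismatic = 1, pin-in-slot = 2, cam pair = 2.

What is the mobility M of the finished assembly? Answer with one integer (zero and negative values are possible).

L=1 J1=0 J2=0
add link → L=2 J1=0 J2=0
add link → L=3 J1=0 J2=0
add link → L=4 J1=0 J2=0
R@0,3 dof=1 J1 → L=4 J1=1 J2=0
add link → L=5 J1=1 J2=0
add link → L=6 J1=1 J2=0
R@1,0 dof=1 J1 → L=6 J1=2 J2=0
add link → L=7 J1=2 J2=0
PS@0,2 dof=2 J2 → L=7 J1=2 J2=1
C@6,3 dof=2 J2 → L=7 J1=2 J2=2
R@4,0 dof=1 J1 → L=7 J1=3 J2=2
add link → L=8 J1=3 J2=2
C@1,7 dof=2 J2 → L=8 J1=3 J2=3
P@3,5 dof=1 J1 → L=8 J1=4 J2=3
M=3(L−1)−2J1−J2=3·7−2·4−3=10

M = 10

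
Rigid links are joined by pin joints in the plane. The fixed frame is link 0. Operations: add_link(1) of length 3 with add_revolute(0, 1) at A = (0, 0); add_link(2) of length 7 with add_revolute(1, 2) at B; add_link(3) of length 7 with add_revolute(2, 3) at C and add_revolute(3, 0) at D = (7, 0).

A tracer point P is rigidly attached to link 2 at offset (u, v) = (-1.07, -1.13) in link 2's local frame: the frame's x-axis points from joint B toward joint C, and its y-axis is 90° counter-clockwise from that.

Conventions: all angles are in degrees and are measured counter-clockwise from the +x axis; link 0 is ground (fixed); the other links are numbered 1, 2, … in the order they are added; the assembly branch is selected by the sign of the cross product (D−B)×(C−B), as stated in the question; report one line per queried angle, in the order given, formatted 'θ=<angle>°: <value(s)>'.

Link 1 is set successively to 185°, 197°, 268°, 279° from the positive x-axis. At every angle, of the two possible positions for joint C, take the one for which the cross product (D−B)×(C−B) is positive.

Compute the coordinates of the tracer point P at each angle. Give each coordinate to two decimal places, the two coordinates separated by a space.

A=(0,0), D=(7.00,0)
θ=185°: B = A + 3.00·(cos185°, sin185°) = (-2.9886, -0.2615)
θ=185°: |BD| = 9.9920
θ=185°: circle(B,7.00) ∩ circle(D,7.00): a=4.9960, h=4.9031
θ=185°:   candidates: C₊=(1.8774,4.7706) cross=48.991; C₋=(2.1340,-5.0321) cross=-48.991
θ=185°:   branch + wants cross > 0 → take C=(1.8774,4.7706) (cross=48.991)
θ=185°: ex = (C−B)/|BC| = (0.6951,0.7189); ey = (-0.7189,0.6951)
θ=185°: P = B + -1.07·ex + -1.13·ey = (-2.9201,-1.8162)
θ=197°: B = A + 3.00·(cos197°, sin197°) = (-2.8689, -0.8771)
θ=197°: |BD| = 9.9078
θ=197°: circle(B,7.00) ∩ circle(D,7.00): a=4.9539, h=4.9456
θ=197°:   candidates: C₊=(1.6277,4.4876) cross=49.000; C₋=(2.5034,-5.3647) cross=-49.000
θ=197°:   branch + wants cross > 0 → take C=(1.6277,4.4876) (cross=49.000)
θ=197°: ex = (C−B)/|BC| = (0.6424,0.7664); ey = (-0.7664,0.6424)
θ=197°: P = B + -1.07·ex + -1.13·ey = (-2.6902,-2.4230)
θ=268°: B = A + 3.00·(cos268°, sin268°) = (-0.1047, -2.9982)
θ=268°: |BD| = 7.7114
θ=268°: circle(B,7.00) ∩ circle(D,7.00): a=3.8557, h=5.8424
θ=268°:   candidates: C₊=(1.1761,3.8836) cross=45.053; C₋=(5.7192,-6.8818) cross=-45.053
θ=268°:   branch + wants cross > 0 → take C=(1.1761,3.8836) (cross=45.053)
θ=268°: ex = (C−B)/|BC| = (0.1830,0.9831); ey = (-0.9831,0.1830)
θ=268°: P = B + -1.07·ex + -1.13·ey = (0.8104,-4.2569)
θ=279°: B = A + 3.00·(cos279°, sin279°) = (0.4693, -2.9631)
θ=279°: |BD| = 7.1715
θ=279°: circle(B,7.00) ∩ circle(D,7.00): a=3.5857, h=6.0119
θ=279°:   candidates: C₊=(1.2507,3.9932) cross=43.114; C₋=(6.2186,-6.9563) cross=-43.114
θ=279°:   branch + wants cross > 0 → take C=(1.2507,3.9932) (cross=43.114)
θ=279°: ex = (C−B)/|BC| = (0.1116,0.9938); ey = (-0.9938,0.1116)
θ=279°: P = B + -1.07·ex + -1.13·ey = (1.4728,-4.1525)

θ=185°: -2.92 -1.82
θ=197°: -2.69 -2.42
θ=268°: 0.81 -4.26
θ=279°: 1.47 -4.15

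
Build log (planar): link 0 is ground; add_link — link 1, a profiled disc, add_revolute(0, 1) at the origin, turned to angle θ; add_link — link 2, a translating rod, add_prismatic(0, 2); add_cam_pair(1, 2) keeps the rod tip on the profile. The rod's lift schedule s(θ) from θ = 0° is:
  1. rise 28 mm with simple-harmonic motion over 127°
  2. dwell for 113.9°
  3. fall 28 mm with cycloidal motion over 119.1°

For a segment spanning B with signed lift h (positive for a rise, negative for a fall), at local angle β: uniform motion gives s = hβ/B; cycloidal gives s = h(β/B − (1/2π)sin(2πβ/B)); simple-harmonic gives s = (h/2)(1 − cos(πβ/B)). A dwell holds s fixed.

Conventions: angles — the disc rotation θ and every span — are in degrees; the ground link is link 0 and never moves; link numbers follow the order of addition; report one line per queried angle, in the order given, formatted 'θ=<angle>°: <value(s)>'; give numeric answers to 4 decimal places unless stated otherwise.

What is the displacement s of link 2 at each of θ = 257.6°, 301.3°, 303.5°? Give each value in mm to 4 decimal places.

seg 1 [0°–127°] simple-harmonic, h=28: full span → s += 28 → s = 28.0000
seg 2 [127°–240.9°] dwell: s stays 28.0000
seg 3 [240.9°–360°] cycloidal, h=-28: θ=257.6° here. β=16.7, B=119.1. -28·(0.1402 − sin(2π·0.1402)/(2π)) = -0.4886 → s = 27.5114
seg 3 [240.9°–360°] cycloidal, h=-28: θ=301.3° here. β=60.4, B=119.1. -28·(0.5071 − sin(2π·0.5071)/(2π)) = -14.3996 → s = 13.6004
seg 3 [240.9°–360°] cycloidal, h=-28: θ=303.5° here. β=62.6, B=119.1. -28·(0.5256 − sin(2π·0.5256)/(2π)) = -15.4310 → s = 12.5690

θ=257.6°: 27.5114
θ=301.3°: 13.6004
θ=303.5°: 12.5690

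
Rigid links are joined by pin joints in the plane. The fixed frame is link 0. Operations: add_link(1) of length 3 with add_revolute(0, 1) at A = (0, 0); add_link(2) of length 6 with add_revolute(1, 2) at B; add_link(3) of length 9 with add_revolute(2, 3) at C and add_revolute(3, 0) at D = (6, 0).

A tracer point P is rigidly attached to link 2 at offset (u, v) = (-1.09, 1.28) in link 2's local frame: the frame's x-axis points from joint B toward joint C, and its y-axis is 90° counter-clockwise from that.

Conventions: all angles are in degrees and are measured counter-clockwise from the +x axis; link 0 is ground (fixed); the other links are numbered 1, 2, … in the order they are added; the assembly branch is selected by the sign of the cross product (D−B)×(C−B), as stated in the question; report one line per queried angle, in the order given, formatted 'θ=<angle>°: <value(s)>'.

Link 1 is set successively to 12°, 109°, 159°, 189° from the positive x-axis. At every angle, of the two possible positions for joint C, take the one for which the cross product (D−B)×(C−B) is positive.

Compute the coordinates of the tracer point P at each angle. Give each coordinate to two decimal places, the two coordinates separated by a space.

A=(0,0), D=(6.00,0)
θ=12°: B = A + 3.00·(cos12°, sin12°) = (2.9344, 0.6237)
θ=12°: |BD| = 3.1284
θ=12°: circle(B,6.00) ∩ circle(D,9.00): a=-5.6281, h=2.0796
θ=12°:   candidates: C₊=(-2.1660,3.7837) cross=6.506; C₋=(-2.9953,-0.2920) cross=-6.506
θ=12°:   branch + wants cross > 0 → take C=(-2.1660,3.7837) (cross=6.506)
θ=12°: ex = (C−B)/|BC| = (-0.8501,0.5267); ey = (-0.5267,-0.8501)
θ=12°: P = B + -1.09·ex + 1.28·ey = (3.1869,-1.0384)
θ=109°: B = A + 3.00·(cos109°, sin109°) = (-0.9767, 2.8366)
θ=109°: |BD| = 7.5313
θ=109°: circle(B,6.00) ∩ circle(D,9.00): a=0.7781, h=5.9493
θ=109°:   candidates: C₊=(1.9848,8.0547) cross=44.806; C₋=(-2.4966,-2.9677) cross=-44.806
θ=109°:   branch + wants cross > 0 → take C=(1.9848,8.0547) (cross=44.806)
θ=109°: ex = (C−B)/|BC| = (0.4936,0.8697); ey = (-0.8697,0.4936)
θ=109°: P = B + -1.09·ex + 1.28·ey = (-2.6279,2.5204)
θ=159°: B = A + 3.00·(cos159°, sin159°) = (-2.8007, 1.0751)
θ=159°: |BD| = 8.8662
θ=159°: circle(B,6.00) ∩ circle(D,9.00): a=1.8953, h=5.6928
θ=159°:   candidates: C₊=(-0.2291,6.4960) cross=50.473; C₋=(-1.6097,-4.8055) cross=-50.473
θ=159°:   branch + wants cross > 0 → take C=(-0.2291,6.4960) (cross=50.473)
θ=159°: ex = (C−B)/|BC| = (0.4286,0.9035); ey = (-0.9035,0.4286)
θ=159°: P = B + -1.09·ex + 1.28·ey = (-4.4244,0.6389)
θ=189°: B = A + 3.00·(cos189°, sin189°) = (-2.9631, -0.4693)
θ=189°: |BD| = 8.9753
θ=189°: circle(B,6.00) ∩ circle(D,9.00): a=1.9808, h=5.6636
θ=189°:   candidates: C₊=(-1.2811,5.2901) cross=50.833; C₋=(-0.6888,-6.0216) cross=-50.833
θ=189°:   branch + wants cross > 0 → take C=(-1.2811,5.2901) (cross=50.833)
θ=189°: ex = (C−B)/|BC| = (0.2803,0.9599); ey = (-0.9599,0.2803)
θ=189°: P = B + -1.09·ex + 1.28·ey = (-4.4973,-1.1568)

θ=12°: 3.19 -1.04
θ=109°: -2.63 2.52
θ=159°: -4.42 0.64
θ=189°: -4.50 -1.16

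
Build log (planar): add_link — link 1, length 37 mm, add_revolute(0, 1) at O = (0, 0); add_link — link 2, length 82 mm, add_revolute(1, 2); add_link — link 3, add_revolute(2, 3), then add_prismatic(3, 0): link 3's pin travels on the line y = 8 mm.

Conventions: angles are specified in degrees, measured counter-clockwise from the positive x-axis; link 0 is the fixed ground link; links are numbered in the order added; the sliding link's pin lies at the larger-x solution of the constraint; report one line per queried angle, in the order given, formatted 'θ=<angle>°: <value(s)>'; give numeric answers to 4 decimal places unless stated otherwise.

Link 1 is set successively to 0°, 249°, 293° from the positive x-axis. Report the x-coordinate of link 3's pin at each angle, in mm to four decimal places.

geometry: r = 37 mm, L = 82 mm, e = 8 mm
θ=0°: crank pin P = (r cos θ, r sin θ) = (37.000000, 0.000000)
θ=0°: h = r sin θ − e = 0.000000 − 8 = -8.000000
θ=0°: x = r cos θ + √(L² − h²) = 37.000000 + 81.608823 = 118.608823
θ=249°: crank pin P = (r cos θ, r sin θ) = (-13.259614, -34.542476)
θ=249°: h = r sin θ − e = -34.542476 − 8 = -42.542476
θ=249°: x = r cos θ + √(L² − h²) = -13.259614 + 70.100911 = 56.841297
θ=293°: crank pin P = (r cos θ, r sin θ) = (14.457052, -34.058680)
θ=293°: h = r sin θ − e = -34.058680 − 8 = -42.058680
θ=293°: x = r cos θ + √(L² − h²) = 14.457052 + 70.392240 = 84.849292

θ=0°: 118.6088
θ=249°: 56.8413
θ=293°: 84.8493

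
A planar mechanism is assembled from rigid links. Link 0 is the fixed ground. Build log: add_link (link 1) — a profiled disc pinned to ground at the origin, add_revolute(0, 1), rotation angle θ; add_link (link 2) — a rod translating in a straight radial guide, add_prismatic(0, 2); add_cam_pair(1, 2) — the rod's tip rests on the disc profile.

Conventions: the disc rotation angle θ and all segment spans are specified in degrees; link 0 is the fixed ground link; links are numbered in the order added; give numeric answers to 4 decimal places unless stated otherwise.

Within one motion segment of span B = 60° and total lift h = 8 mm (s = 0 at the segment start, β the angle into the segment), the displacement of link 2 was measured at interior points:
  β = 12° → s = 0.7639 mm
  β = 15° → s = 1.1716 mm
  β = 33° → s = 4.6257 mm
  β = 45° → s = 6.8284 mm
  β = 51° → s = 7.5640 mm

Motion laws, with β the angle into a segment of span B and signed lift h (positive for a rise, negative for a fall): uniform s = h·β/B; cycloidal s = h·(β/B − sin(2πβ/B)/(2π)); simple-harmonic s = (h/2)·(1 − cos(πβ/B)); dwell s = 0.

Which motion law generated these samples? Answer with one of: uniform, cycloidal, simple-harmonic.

candidates at β/B = r: uniform s = h·r (linear in β); cycloidal s = h·(r − sin(2πr)/(2π)); simple-harmonic s = (h/2)(1 − cos(πr))
β=12°: printed 0.7639 | uniform 1.6000, cycloidal 0.3891, simple-harmonic 0.7639
β=15°: printed 1.1716 | uniform 2.0000, cycloidal 0.7268, simple-harmonic 1.1716
β=33°: printed 4.6257 | uniform 4.4000, cycloidal 4.7935, simple-harmonic 4.6257
β=45°: printed 6.8284 | uniform 6.0000, cycloidal 7.2732, simple-harmonic 6.8284
β=51°: printed 7.5640 | uniform 6.8000, cycloidal 7.8301, simple-harmonic 7.5640
only one law matches every sample → simple-harmonic

simple-harmonic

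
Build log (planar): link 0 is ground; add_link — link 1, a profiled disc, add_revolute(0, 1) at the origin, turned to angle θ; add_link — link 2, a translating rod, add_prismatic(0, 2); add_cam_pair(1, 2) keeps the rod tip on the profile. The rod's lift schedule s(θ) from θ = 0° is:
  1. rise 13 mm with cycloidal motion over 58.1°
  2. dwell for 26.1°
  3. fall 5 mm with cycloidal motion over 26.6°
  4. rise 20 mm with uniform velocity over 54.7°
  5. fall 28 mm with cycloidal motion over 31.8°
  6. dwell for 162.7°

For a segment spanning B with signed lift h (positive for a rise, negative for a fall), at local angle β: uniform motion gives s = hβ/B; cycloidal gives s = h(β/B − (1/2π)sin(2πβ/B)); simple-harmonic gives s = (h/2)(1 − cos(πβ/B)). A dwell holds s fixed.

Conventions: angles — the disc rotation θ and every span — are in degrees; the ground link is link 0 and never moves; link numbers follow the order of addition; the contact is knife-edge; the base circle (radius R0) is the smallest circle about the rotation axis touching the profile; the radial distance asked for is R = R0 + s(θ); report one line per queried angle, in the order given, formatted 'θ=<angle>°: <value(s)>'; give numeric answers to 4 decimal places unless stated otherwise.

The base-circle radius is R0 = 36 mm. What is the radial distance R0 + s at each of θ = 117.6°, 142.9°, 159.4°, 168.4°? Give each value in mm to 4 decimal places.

seg 1 [0°–58.1°] cycloidal, h=13: full span → s += 13 → s = 13.0000
seg 2 [58.1°–84.2°] dwell: s stays 13.0000
seg 3 [84.2°–110.8°] cycloidal, h=-5: full span → s += -5 → s = 8.0000
seg 4 [110.8°–165.5°] uniform, h=20: θ=117.6° here. β=6.8, B=54.7. 20·6.8/54.7 = 2.4863 → s = 10.4863
seg 4 [110.8°–165.5°] uniform, h=20: θ=142.9° here. β=32.1, B=54.7. 20·32.1/54.7 = 11.7367 → s = 19.7367
seg 4 [110.8°–165.5°] uniform, h=20: θ=159.4° here. β=48.6, B=54.7. 20·48.6/54.7 = 17.7697 → s = 25.7697
seg 4 [110.8°–165.5°] uniform, h=20: full span → s += 20 → s = 28.0000
seg 5 [165.5°–197.3°] cycloidal, h=-28: θ=168.4° here. β=2.9, B=31.8. -28·(0.0912 − sin(2π·0.0912)/(2π)) = -0.1375 → s = 27.8625
θ=117.6°: R = R0 + s = 36 + 10.4863 = 46.4863
θ=142.9°: R = R0 + s = 36 + 19.7367 = 55.7367
θ=159.4°: R = R0 + s = 36 + 25.7697 = 61.7697
θ=168.4°: R = R0 + s = 36 + 27.8625 = 63.8625

θ=117.6°: 46.4863
θ=142.9°: 55.7367
θ=159.4°: 61.7697
θ=168.4°: 63.8625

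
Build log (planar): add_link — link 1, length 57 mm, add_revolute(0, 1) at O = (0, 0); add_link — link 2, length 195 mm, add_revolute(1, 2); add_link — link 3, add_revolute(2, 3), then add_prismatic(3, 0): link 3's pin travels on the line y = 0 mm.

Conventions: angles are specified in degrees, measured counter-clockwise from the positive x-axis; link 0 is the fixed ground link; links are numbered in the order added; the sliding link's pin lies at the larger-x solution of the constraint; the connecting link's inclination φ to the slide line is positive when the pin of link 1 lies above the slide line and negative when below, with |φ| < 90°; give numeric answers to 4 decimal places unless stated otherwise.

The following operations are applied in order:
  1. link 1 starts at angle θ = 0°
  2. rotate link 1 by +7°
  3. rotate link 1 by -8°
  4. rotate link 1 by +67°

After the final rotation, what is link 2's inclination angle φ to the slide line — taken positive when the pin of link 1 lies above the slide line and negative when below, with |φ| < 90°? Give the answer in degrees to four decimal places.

geometry: r = 57 mm, L = 195 mm, e = 0 mm; θ starts at 0°
rotate link 1 by +7°: θ ← 0° +7° = 7°
rotate link 1 by -8°: θ ← 7° -8° = -1°
rotate link 1 by +67°: θ ← -1° +67° = 66°
h = r sin θ − e = 52.072091 − 0 = 52.072091
sin φ = h / L = 52.072091 / 195 = 0.26703636
φ = arcsin(0.26703636) = 15.487989°

15.4880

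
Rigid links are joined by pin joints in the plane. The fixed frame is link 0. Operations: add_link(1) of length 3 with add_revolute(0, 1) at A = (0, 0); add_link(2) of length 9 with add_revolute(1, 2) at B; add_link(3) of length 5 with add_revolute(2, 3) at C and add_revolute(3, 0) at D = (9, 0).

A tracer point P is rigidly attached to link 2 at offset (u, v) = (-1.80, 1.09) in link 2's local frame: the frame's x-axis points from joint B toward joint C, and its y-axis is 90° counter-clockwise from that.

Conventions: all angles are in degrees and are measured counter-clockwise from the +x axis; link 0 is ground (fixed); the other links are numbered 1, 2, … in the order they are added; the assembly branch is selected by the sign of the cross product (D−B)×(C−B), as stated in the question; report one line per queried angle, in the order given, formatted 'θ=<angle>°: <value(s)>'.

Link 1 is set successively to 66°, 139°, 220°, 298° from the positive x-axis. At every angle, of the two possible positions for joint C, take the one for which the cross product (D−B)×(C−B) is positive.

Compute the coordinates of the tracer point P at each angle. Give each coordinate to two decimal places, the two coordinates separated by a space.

A=(0,0), D=(9.00,0)
θ=66°: B = A + 3.00·(cos66°, sin66°) = (1.2202, 2.7406)
θ=66°: |BD| = 8.2484
θ=66°: circle(B,9.00) ∩ circle(D,5.00): a=7.5188, h=4.9465
θ=66°:   candidates: C₊=(9.9554,4.9079) cross=40.801; C₋=(6.6683,-4.4230) cross=-40.801
θ=66°:   branch + wants cross > 0 → take C=(9.9554,4.9079) (cross=40.801)
θ=66°: ex = (C−B)/|BC| = (0.9706,0.2408); ey = (-0.2408,0.9706)
θ=66°: P = B + -1.80·ex + 1.09·ey = (-0.7893,3.3651)
θ=139°: B = A + 3.00·(cos139°, sin139°) = (-2.2641, 1.9682)
θ=139°: |BD| = 11.4348
θ=139°: circle(B,9.00) ∩ circle(D,5.00): a=8.1661, h=3.7836
θ=139°:   candidates: C₊=(6.4313,4.2897) cross=43.264; C₋=(5.1288,-3.1645) cross=-43.264
θ=139°:   branch + wants cross > 0 → take C=(6.4313,4.2897) (cross=43.264)
θ=139°: ex = (C−B)/|BC| = (0.9662,0.2579); ey = (-0.2579,0.9662)
θ=139°: P = B + -1.80·ex + 1.09·ey = (-4.2844,2.5570)
θ=220°: B = A + 3.00·(cos220°, sin220°) = (-2.2981, -1.9284)
θ=220°: |BD| = 11.4615
θ=220°: circle(B,9.00) ∩ circle(D,5.00): a=8.1737, h=3.7670
θ=220°:   candidates: C₊=(5.1253,3.1601) cross=43.176; C₋=(6.3929,-4.2665) cross=-43.176
θ=220°:   branch + wants cross > 0 → take C=(5.1253,3.1601) (cross=43.176)
θ=220°: ex = (C−B)/|BC| = (0.8248,0.5654); ey = (-0.5654,0.8248)
θ=220°: P = B + -1.80·ex + 1.09·ey = (-4.3991,-2.0470)
θ=298°: B = A + 3.00·(cos298°, sin298°) = (1.4084, -2.6488)
θ=298°: |BD| = 8.0404
θ=298°: circle(B,9.00) ∩ circle(D,5.00): a=7.5026, h=4.9710
θ=298°:   candidates: C₊=(6.8546,4.5163) cross=39.969; C₋=(10.1299,-4.8707) cross=-39.969
θ=298°:   branch + wants cross > 0 → take C=(6.8546,4.5163) (cross=39.969)
θ=298°: ex = (C−B)/|BC| = (0.6051,0.7961); ey = (-0.7961,0.6051)
θ=298°: P = B + -1.80·ex + 1.09·ey = (-0.5486,-3.4223)

θ=66°: -0.79 3.37
θ=139°: -4.28 2.56
θ=220°: -4.40 -2.05
θ=298°: -0.55 -3.42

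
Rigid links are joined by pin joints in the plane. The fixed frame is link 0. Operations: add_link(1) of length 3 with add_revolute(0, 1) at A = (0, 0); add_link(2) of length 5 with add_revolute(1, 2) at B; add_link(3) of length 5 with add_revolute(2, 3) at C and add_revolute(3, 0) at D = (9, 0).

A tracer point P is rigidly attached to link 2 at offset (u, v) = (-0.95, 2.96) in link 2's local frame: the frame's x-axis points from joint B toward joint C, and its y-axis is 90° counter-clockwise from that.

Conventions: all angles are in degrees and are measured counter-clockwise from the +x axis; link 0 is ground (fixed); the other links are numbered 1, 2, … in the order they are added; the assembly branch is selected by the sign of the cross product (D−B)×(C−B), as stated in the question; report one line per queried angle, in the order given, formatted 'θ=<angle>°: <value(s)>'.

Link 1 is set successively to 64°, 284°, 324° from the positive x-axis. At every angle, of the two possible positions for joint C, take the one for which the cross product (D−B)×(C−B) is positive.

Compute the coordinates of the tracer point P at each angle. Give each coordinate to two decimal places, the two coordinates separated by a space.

A=(0,0), D=(9.00,0)
θ=64°: B = A + 3.00·(cos64°, sin64°) = (1.3151, 2.6964)
θ=64°: |BD| = 8.1442
θ=64°: circle(B,5.00) ∩ circle(D,5.00): a=4.0721, h=2.9014
θ=64°:   candidates: C₊=(6.1181,4.0859) cross=23.629; C₋=(4.1970,-1.3896) cross=-23.629
θ=64°:   branch + wants cross > 0 → take C=(6.1181,4.0859) (cross=23.629)
θ=64°: ex = (C−B)/|BC| = (0.9606,0.2779); ey = (-0.2779,0.9606)
θ=64°: P = B + -0.95·ex + 2.96·ey = (-0.4201,5.2758)
θ=284°: B = A + 3.00·(cos284°, sin284°) = (0.7258, -2.9109)
θ=284°: |BD| = 8.7713
θ=284°: circle(B,5.00) ∩ circle(D,5.00): a=4.3857, h=2.4012
θ=284°:   candidates: C₊=(4.0660,0.8097) cross=21.062; C₋=(5.6598,-3.7206) cross=-21.062
θ=284°:   branch + wants cross > 0 → take C=(4.0660,0.8097) (cross=21.062)
θ=284°: ex = (C−B)/|BC| = (0.6680,0.7441); ey = (-0.7441,0.6680)
θ=284°: P = B + -0.95·ex + 2.96·ey = (-2.1115,-1.6404)
θ=324°: B = A + 3.00·(cos324°, sin324°) = (2.4271, -1.7634)
θ=324°: |BD| = 6.8054
θ=324°: circle(B,5.00) ∩ circle(D,5.00): a=3.4027, h=3.6636
θ=324°:   candidates: C₊=(4.7642,2.6568) cross=24.932; C₋=(6.6628,-4.4201) cross=-24.932
θ=324°:   branch + wants cross > 0 → take C=(4.7642,2.6568) (cross=24.932)
θ=324°: ex = (C−B)/|BC| = (0.4674,0.8840); ey = (-0.8840,0.4674)
θ=324°: P = B + -0.95·ex + 2.96·ey = (-0.6337,-1.2196)

θ=64°: -0.42 5.28
θ=284°: -2.11 -1.64
θ=324°: -0.63 -1.22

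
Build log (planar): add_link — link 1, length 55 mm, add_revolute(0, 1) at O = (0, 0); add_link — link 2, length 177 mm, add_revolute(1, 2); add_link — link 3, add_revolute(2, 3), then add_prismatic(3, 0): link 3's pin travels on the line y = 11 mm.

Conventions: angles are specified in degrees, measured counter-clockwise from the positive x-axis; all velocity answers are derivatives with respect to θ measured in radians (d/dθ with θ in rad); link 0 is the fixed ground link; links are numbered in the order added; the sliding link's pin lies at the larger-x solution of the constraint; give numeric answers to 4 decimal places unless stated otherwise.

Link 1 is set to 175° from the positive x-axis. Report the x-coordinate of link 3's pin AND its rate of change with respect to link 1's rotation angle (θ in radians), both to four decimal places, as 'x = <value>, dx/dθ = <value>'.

geometry: r = 55 mm, L = 177 mm, e = 11 mm
crank pin P = (r cos θ, r sin θ) = (-54.790708, 4.793566)
h = r sin θ − e = 4.793566 − 11 = -6.206434
x = r cos θ + √(L² − h²) = -54.790708 + 176.891153 = 122.100445
dx/dθ = −r sin θ − h·r cos θ/√(L² − h²) (θ in radians; h = -6.206434) = -6.715962

x = 122.1004, dx/dθ = -6.7160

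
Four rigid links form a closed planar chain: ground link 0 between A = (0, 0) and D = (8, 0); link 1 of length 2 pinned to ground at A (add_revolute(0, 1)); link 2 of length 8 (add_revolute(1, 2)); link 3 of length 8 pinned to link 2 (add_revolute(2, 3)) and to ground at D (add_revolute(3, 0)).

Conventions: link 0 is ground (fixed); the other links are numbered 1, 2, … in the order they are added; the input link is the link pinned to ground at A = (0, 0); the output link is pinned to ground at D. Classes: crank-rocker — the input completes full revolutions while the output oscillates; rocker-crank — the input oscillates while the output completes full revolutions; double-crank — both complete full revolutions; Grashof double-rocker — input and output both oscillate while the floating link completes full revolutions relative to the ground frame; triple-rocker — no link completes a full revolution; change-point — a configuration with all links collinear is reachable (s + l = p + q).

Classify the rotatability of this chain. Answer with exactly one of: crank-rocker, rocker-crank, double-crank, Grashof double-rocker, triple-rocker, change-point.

lengths: ground=8, input=2, coupler=8, output=8
sorted: s=2 (shortest), l=8 (longest), p+q=16
s + l = 10 vs p + q = 16
s + l < p + q (Grashof) with shortest = input link → crank-rocker

crank-rocker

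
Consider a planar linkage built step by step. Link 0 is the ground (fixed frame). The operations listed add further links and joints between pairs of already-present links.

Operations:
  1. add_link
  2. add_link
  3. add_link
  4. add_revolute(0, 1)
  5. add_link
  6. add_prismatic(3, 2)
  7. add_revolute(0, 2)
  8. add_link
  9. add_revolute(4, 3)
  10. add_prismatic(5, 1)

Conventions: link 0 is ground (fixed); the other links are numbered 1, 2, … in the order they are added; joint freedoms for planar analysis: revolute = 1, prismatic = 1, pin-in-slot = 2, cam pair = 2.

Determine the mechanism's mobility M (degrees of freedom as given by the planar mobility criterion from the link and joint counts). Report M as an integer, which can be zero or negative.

L=1 J1=0 J2=0
add link → L=2 J1=0 J2=0
add link → L=3 J1=0 J2=0
add link → L=4 J1=0 J2=0
R@0,1 dof=1 J1 → L=4 J1=1 J2=0
add link → L=5 J1=1 J2=0
P@3,2 dof=1 J1 → L=5 J1=2 J2=0
R@0,2 dof=1 J1 → L=5 J1=3 J2=0
add link → L=6 J1=3 J2=0
R@4,3 dof=1 J1 → L=6 J1=4 J2=0
P@5,1 dof=1 J1 → L=6 J1=5 J2=0
M=3(L−1)−2J1−J2=3·5−2·5−0=5

M = 5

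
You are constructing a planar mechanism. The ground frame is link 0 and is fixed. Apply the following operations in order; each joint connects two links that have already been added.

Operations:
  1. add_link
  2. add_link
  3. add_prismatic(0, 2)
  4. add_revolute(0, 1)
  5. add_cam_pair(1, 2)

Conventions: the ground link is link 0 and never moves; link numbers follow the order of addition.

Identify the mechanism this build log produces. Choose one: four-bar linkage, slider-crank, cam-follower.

links: 3 (incl. ground); joints: 1 revolute, 1 prismatic, 1 higher (cam) pair, forming one closed loop
3 links, revolute + prismatic + higher pair in one loop → cam-follower

cam-follower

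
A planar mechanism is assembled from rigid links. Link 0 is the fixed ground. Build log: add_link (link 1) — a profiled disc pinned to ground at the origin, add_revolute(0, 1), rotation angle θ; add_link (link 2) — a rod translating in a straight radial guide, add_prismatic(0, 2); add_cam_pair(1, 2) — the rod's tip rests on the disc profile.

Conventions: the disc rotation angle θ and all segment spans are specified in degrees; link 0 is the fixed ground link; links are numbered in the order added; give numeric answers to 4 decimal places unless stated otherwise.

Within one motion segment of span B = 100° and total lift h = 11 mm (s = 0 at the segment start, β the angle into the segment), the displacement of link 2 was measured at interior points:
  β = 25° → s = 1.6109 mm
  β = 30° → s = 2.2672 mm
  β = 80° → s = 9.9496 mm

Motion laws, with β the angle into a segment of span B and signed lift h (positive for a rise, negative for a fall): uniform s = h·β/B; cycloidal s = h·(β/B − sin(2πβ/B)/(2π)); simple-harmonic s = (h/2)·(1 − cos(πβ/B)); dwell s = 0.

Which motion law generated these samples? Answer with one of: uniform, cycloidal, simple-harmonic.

candidates at β/B = r: uniform s = h·r (linear in β); cycloidal s = h·(r − sin(2πr)/(2π)); simple-harmonic s = (h/2)(1 − cos(πr))
β=25°: printed 1.6109 | uniform 2.7500, cycloidal 0.9993, simple-harmonic 1.6109
β=30°: printed 2.2672 | uniform 3.3000, cycloidal 1.6350, simple-harmonic 2.2672
β=80°: printed 9.9496 | uniform 8.8000, cycloidal 10.4650, simple-harmonic 9.9496
only one law matches every sample → simple-harmonic

simple-harmonic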